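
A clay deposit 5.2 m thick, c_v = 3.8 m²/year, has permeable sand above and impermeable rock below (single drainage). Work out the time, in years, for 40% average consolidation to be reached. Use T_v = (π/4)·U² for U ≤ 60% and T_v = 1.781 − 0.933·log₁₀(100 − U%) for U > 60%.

Drainage path length: H_d = H = 5.2 m (single drainage).
U ≤ 60%: T_v = (π/4)·U² = (π/4)×0.4² = 0.12566.
t = T_v·H_d²/c_v = 0.12566×5.2²/3.8 = 0.8942 years.

t ≈ 0.894 years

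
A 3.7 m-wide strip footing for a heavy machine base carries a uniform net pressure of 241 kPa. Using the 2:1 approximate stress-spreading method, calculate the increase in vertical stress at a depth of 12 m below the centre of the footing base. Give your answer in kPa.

Δσ_z ≈ 56.8 kPa

By the 2:1 method the load spreads at 1 horizontal : 2 vertical, so at depth z the loaded area has grown by z in each plan dimension:
Δσ = qB/(B+z) = 241×3.7/(3.7+12) = 56.796 kPa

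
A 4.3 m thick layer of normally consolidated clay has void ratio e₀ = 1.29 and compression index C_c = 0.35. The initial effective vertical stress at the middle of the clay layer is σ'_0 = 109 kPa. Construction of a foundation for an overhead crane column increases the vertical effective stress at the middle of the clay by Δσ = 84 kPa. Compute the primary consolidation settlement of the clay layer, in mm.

Final effective stress: σ'_f = σ'_0 + Δσ = 109 + 84 = 193 kPa.
Normally consolidated clay, so the full stress increment lies on the virgin compression line:
S_c = C_c·H/(1+e₀)·log₁₀(σ'_f/σ'_0) = 0.35×4.3/(1+1.29)×log₁₀(193/109)
    = 0.65721 × 0.24813 = 0.1631 m

S_c ≈ 163 mm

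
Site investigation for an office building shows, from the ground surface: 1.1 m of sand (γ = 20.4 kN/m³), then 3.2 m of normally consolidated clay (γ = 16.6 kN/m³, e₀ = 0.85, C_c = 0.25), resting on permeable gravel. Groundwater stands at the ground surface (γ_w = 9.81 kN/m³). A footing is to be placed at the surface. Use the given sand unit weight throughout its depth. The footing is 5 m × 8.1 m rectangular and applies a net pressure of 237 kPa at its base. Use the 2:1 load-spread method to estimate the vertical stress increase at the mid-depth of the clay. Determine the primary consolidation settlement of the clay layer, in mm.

S_c ≈ 340 mm

Mid-depth of clay below the ground surface: z = 1.1 + 3.2/2 = 2.7 m.
Total vertical stress at mid-clay: σ_v = 20.4×1.1 + 16.6×1.6 = 49 kPa.
Pore pressure: u = 9.81×(2.7 − 0) = 26.487 kPa.
Initial effective stress: σ'_0 = σ_v − u = 49 − 26.487 = 22.513 kPa.
Stress increase at mid-clay by the 2:1 spreading method:
Δσ = qBL/((B+z)(L+z)) = 237×5×8.1/((5+2.7)(8.1+2.7)) = 115.42 kPa
Final effective stress: σ'_f = σ'_0 + Δσ = 22.513 + 115.42 = 137.93 kPa.
Normally consolidated clay, so the full stress increment lies on the virgin compression line:
S_c = C_c·H/(1+e₀)·log₁₀(σ'_f/σ'_0) = 0.25×3.2/(1+0.85)×log₁₀(137.93/22.513)
    = 0.43243 × 0.78723 = 0.3404 m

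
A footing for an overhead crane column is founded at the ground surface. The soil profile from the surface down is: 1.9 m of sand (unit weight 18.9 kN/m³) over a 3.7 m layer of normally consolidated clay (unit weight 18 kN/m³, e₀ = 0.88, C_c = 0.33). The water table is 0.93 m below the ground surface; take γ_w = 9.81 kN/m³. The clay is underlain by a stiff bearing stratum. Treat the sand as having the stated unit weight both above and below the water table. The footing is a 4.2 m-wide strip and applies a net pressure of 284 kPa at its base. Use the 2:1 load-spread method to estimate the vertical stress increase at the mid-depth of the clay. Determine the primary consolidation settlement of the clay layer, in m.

Mid-depth of clay below the ground surface: z = 1.9 + 3.7/2 = 3.75 m.
Total vertical stress at mid-clay: σ_v = 18.9×1.9 + 18×1.85 = 69.21 kPa.
Pore pressure: u = 9.81×(3.75 − 0.93) = 27.664 kPa.
Initial effective stress: σ'_0 = σ_v − u = 69.21 − 27.664 = 41.546 kPa.
Stress increase at mid-clay by the 2:1 spreading method:
Δσ = qB/(B+z) = 284×4.2/(4.2+3.75) = 150.04 kPa
Final effective stress: σ'_f = σ'_0 + Δσ = 41.546 + 150.04 = 191.59 kPa.
Normally consolidated clay, so the full stress increment lies on the virgin compression line:
S_c = C_c·H/(1+e₀)·log₁₀(σ'_f/σ'_0) = 0.33×3.7/(1+0.88)×log₁₀(191.59/41.546)
    = 0.64947 × 0.66384 = 0.4311 m

S_c ≈ 0.431 m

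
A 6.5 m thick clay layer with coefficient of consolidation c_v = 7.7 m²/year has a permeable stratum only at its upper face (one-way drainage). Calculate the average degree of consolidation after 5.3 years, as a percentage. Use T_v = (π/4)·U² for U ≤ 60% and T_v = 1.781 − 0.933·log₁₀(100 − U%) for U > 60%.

U ≈ 92.5 %

Drainage path length: H_d = H = 6.5 m (single drainage).
T_v = c_v·t/H_d² = 7.7×5.3/6.5² = 0.96592.
T_v = 0.96592 corresponds to the U > 60% branch:
U = 1 − 10^((1.781 − T_v)/0.933)/100 = 0.9252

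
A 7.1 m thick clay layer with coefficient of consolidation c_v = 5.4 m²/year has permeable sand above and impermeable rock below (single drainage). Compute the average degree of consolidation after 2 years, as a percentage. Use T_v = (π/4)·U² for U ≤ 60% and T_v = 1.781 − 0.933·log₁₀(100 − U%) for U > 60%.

U ≈ 52.2 %

Drainage path length: H_d = H = 7.1 m (single drainage).
T_v = c_v·t/H_d² = 5.4×2/7.1² = 0.21424.
T_v = 0.21424 corresponds to the U ≤ 60% branch:
U = √(4T_v/π) = 0.5223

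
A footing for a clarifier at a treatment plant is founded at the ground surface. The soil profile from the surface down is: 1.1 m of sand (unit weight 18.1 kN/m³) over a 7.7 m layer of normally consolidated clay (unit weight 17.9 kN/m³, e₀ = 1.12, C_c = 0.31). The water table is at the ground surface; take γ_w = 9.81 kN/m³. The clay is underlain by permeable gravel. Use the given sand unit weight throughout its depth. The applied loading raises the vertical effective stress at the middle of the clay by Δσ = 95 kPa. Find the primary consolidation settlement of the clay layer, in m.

S_c ≈ 0.592 m

Mid-depth of clay below the ground surface: z = 1.1 + 7.7/2 = 4.95 m.
Total vertical stress at mid-clay: σ_v = 18.1×1.1 + 17.9×3.85 = 88.825 kPa.
Pore pressure: u = 9.81×(4.95 − 0) = 48.56 kPa.
Initial effective stress: σ'_0 = σ_v − u = 88.825 − 48.56 = 40.265 kPa.
Final effective stress: σ'_f = σ'_0 + Δσ = 40.265 + 95 = 135.26 kPa.
Normally consolidated clay, so the full stress increment lies on the virgin compression line:
S_c = C_c·H/(1+e₀)·log₁₀(σ'_f/σ'_0) = 0.31×7.7/(1+1.12)×log₁₀(135.26/40.265)
    = 1.1259 × 0.52624 = 0.5925 m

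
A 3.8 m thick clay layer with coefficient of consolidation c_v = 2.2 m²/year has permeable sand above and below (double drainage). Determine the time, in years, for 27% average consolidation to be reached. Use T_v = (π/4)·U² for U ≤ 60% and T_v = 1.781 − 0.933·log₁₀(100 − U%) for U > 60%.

t ≈ 0.094 years

Drainage path length: H_d = H/2 = 1.9 m (double drainage).
U ≤ 60%: T_v = (π/4)·U² = (π/4)×0.27² = 0.057256.
t = T_v·H_d²/c_v = 0.057256×1.9²/2.2 = 0.09395 years.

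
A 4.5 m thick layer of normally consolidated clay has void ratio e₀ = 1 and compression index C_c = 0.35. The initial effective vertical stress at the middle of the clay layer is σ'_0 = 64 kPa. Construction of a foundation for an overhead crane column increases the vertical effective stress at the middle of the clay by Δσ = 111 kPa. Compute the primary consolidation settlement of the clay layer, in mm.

Final effective stress: σ'_f = σ'_0 + Δσ = 64 + 111 = 175 kPa.
Normally consolidated clay, so the full stress increment lies on the virgin compression line:
S_c = C_c·H/(1+e₀)·log₁₀(σ'_f/σ'_0) = 0.35×4.5/(1+1)×log₁₀(175/64)
    = 0.7875 × 0.43686 = 0.344 m

S_c ≈ 344 mm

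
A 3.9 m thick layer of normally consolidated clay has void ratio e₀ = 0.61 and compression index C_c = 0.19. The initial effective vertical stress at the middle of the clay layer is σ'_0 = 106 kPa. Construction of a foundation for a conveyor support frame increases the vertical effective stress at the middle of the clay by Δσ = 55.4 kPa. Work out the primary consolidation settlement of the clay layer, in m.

Final effective stress: σ'_f = σ'_0 + Δσ = 106 + 55.4 = 161.4 kPa.
Normally consolidated clay, so the full stress increment lies on the virgin compression line:
S_c = C_c·H/(1+e₀)·log₁₀(σ'_f/σ'_0) = 0.19×3.9/(1+0.61)×log₁₀(161.4/106)
    = 0.46025 × 0.1826 = 0.08404 m

S_c ≈ 0.084 m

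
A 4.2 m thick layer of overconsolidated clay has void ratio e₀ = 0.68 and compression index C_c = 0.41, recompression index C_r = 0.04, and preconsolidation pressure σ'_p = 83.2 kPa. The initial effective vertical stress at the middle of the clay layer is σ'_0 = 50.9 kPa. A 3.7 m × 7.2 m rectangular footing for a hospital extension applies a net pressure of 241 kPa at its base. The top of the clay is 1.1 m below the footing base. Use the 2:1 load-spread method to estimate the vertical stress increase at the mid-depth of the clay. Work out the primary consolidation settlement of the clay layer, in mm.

Mid-depth of clay below the footing base: z = 1.1 + 4.2/2 = 3.2 m.
Stress increase at mid-clay by the 2:1 spreading method:
Δσ = qBL/((B+z)(L+z)) = 241×3.7×7.2/((3.7+3.2)(7.2+3.2)) = 89.468 kPa
Final effective stress: σ'_f = 50.9 + 89.468 = 140.37 kPa.
σ'_f = 140.37 > σ'_p = 83.2 kPa, so the stress path crosses the preconsolidation pressure — recompression up to σ'_p, then virgin compression beyond:
S_c = H/(1+e₀)·[C_r·log₁₀(σ'_p/σ'_0) + C_c·log₁₀(σ'_f/σ'_p)]
    = 4.2/1.68 × [0.04×log₁₀(83.2/50.9) + 0.41×log₁₀(140.37/83.2)]
    = 2.5 × [0.0085362 + 0.093132] = 0.2542 m

S_c ≈ 254 mm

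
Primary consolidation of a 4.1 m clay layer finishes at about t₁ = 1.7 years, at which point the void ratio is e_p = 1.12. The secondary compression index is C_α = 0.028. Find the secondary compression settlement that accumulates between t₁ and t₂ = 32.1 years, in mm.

Secondary compression: S_s = C_α·H/(1+e_p)·log₁₀(t₂/t₁)
S_s = 0.028×4.1/(1+1.12)×log₁₀(32.1/1.7)
    = 0.05415 × 1.276 = 0.0691 m

S_s ≈ 69.1 mm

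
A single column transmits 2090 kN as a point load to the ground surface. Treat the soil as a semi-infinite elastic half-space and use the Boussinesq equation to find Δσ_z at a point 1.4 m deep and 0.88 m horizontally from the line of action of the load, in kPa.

Boussinesq vertical stress below a point load on an elastic half-space:
Δσ_z = 3P/(2πz²) · [1 + (r/z)²]^(−5/2)
r/z = 0.88/1.4 = 0.62857; [1+(r/z)²]^(−5/2) = 0.435.
Δσ_z = 3×2090/(2π×1.4²) × 0.435 = 509.13 × 0.435 = 221.5 kPa

Δσ_z ≈ 221 kPa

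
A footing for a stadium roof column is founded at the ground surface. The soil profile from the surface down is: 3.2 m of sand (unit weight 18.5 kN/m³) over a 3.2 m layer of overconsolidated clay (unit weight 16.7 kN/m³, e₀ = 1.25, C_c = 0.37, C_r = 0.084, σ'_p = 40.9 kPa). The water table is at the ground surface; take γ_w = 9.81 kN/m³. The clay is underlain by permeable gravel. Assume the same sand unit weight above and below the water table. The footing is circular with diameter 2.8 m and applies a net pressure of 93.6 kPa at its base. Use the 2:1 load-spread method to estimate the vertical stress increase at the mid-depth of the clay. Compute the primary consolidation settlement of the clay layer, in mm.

S_c ≈ 55.5 mm

Mid-depth of clay below the ground surface: z = 3.2 + 3.2/2 = 4.8 m.
Total vertical stress at mid-clay: σ_v = 18.5×3.2 + 16.7×1.6 = 85.92 kPa.
Pore pressure: u = 9.81×(4.8 − 0) = 47.088 kPa.
Initial effective stress: σ'_0 = σ_v − u = 85.92 − 47.088 = 38.832 kPa.
Stress increase at mid-clay by the 2:1 spreading method:
Δσ ≈ qD²/(D+z)² = 93.6×2.8²/(2.8+4.8)² = 12.705 kPa
Final effective stress: σ'_f = 38.832 + 12.705 = 51.537 kPa.
σ'_f = 51.537 > σ'_p = 40.9 kPa, so the stress path crosses the preconsolidation pressure — recompression up to σ'_p, then virgin compression beyond:
S_c = H/(1+e₀)·[C_r·log₁₀(σ'_p/σ'_0) + C_c·log₁₀(σ'_f/σ'_p)]
    = 3.2/2.25 × [0.084×log₁₀(40.9/38.832) + 0.37×log₁₀(51.537/40.9)]
    = 1.4222 × [0.0018928 + 0.037146] = 0.05552 m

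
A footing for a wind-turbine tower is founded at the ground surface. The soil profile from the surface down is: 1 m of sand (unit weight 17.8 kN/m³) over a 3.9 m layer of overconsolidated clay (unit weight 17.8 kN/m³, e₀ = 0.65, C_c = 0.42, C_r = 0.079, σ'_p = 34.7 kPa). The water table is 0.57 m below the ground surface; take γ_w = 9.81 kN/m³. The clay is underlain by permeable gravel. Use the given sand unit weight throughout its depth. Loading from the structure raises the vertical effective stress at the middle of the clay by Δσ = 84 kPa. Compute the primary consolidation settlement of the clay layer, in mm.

Mid-depth of clay below the ground surface: z = 1 + 3.9/2 = 2.95 m.
Total vertical stress at mid-clay: σ_v = 17.8×1 + 17.8×1.95 = 52.51 kPa.
Pore pressure: u = 9.81×(2.95 − 0.57) = 23.348 kPa.
Initial effective stress: σ'_0 = σ_v − u = 52.51 − 23.348 = 29.162 kPa.
Final effective stress: σ'_f = 29.162 + 84 = 113.16 kPa.
σ'_f = 113.16 > σ'_p = 34.7 kPa, so the stress path crosses the preconsolidation pressure — recompression up to σ'_p, then virgin compression beyond:
S_c = H/(1+e₀)·[C_r·log₁₀(σ'_p/σ'_0) + C_c·log₁₀(σ'_f/σ'_p)]
    = 3.9/1.65 × [0.079×log₁₀(34.7/29.162) + 0.42×log₁₀(113.16/34.7)]
    = 2.3636 × [0.0059655 + 0.21561] = 0.5237 m

S_c ≈ 524 mm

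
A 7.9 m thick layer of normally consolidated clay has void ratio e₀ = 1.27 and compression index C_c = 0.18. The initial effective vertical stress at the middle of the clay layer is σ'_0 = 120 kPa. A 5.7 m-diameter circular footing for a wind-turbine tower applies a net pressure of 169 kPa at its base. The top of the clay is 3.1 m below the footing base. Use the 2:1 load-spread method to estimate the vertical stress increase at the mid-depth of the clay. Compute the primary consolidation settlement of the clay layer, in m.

S_c ≈ 0.0675 m

Mid-depth of clay below the footing base: z = 3.1 + 7.9/2 = 7.05 m.
Stress increase at mid-clay by the 2:1 spreading method:
Δσ ≈ qD²/(D+z)² = 169×5.7²/(5.7+7.05)² = 33.777 kPa
Final effective stress: σ'_f = σ'_0 + Δσ = 120 + 33.777 = 153.78 kPa.
Normally consolidated clay, so the full stress increment lies on the virgin compression line:
S_c = C_c·H/(1+e₀)·log₁₀(σ'_f/σ'_0) = 0.18×7.9/(1+1.27)×log₁₀(153.78/120)
    = 0.62643 × 0.10772 = 0.06748 m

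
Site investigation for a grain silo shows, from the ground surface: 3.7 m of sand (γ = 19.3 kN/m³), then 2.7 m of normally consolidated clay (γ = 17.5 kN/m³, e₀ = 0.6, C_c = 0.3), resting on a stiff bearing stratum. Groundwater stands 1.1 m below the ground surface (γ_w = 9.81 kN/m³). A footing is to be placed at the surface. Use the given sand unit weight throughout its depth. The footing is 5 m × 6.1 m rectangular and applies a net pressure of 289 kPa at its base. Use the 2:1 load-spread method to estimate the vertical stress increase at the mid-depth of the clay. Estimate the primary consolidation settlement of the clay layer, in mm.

Mid-depth of clay below the ground surface: z = 3.7 + 2.7/2 = 5.05 m.
Total vertical stress at mid-clay: σ_v = 19.3×3.7 + 17.5×1.35 = 95.035 kPa.
Pore pressure: u = 9.81×(5.05 − 1.1) = 38.75 kPa.
Initial effective stress: σ'_0 = σ_v − u = 95.035 − 38.75 = 56.285 kPa.
Stress increase at mid-clay by the 2:1 spreading method:
Δσ = qBL/((B+z)(L+z)) = 289×5×6.1/((5+5.05)(6.1+5.05)) = 78.661 kPa
Final effective stress: σ'_f = σ'_0 + Δσ = 56.285 + 78.661 = 134.95 kPa.
Normally consolidated clay, so the full stress increment lies on the virgin compression line:
S_c = C_c·H/(1+e₀)·log₁₀(σ'_f/σ'_0) = 0.3×2.7/(1+0.6)×log₁₀(134.95/56.285)
    = 0.50625 × 0.37978 = 0.1923 m

S_c ≈ 192 mm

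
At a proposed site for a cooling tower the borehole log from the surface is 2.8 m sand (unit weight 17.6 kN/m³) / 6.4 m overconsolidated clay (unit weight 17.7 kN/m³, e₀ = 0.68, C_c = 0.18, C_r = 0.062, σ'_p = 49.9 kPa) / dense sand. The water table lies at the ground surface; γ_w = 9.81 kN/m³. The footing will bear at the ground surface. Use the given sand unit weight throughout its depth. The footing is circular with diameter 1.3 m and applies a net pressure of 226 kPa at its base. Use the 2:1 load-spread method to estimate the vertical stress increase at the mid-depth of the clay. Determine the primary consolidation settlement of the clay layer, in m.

S_c ≈ 0.0308 m

Mid-depth of clay below the ground surface: z = 2.8 + 6.4/2 = 6 m.
Total vertical stress at mid-clay: σ_v = 17.6×2.8 + 17.7×3.2 = 105.92 kPa.
Pore pressure: u = 9.81×(6 − 0) = 58.86 kPa.
Initial effective stress: σ'_0 = σ_v − u = 105.92 − 58.86 = 47.06 kPa.
Stress increase at mid-clay by the 2:1 spreading method:
Δσ ≈ qD²/(D+z)² = 226×1.3²/(1.3+6)² = 7.1672 kPa
Final effective stress: σ'_f = 47.06 + 7.1672 = 54.227 kPa.
σ'_f = 54.227 > σ'_p = 49.9 kPa, so the stress path crosses the preconsolidation pressure — recompression up to σ'_p, then virgin compression beyond:
S_c = H/(1+e₀)·[C_r·log₁₀(σ'_p/σ'_0) + C_c·log₁₀(σ'_f/σ'_p)]
    = 6.4/1.68 × [0.062×log₁₀(49.9/47.06) + 0.18×log₁₀(54.227/49.9)]
    = 3.8095 × [0.0015778 + 0.0065007] = 0.03078 m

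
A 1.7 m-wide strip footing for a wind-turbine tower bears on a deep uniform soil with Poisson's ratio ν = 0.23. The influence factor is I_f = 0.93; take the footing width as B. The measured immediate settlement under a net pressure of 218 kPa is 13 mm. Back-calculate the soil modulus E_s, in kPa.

E_s ≈ 25100 kPa

S_e = q·B·(1−ν²)/E_s · I_f  ⇒  E_s = q·B·(1−ν²)·I_f / S_e.
E_s = 218 × 1.7 × 0.9471 × 0.93 / 0.013 = 25110 kPa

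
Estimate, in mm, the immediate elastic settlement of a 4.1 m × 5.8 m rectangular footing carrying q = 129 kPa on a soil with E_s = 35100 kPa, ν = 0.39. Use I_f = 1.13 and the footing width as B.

Immediate (elastic) settlement: S_e = q·B·(1−ν²)/E_s · I_f.
S_e = 129 × 4.1 × (1 − 0.39²) / 35100 × 1.13
    = 129 × 4.1 × 0.8479 / 35100 × 1.13
    = 0.01444 m = 14.44 mm

S_e ≈ 14.4 mm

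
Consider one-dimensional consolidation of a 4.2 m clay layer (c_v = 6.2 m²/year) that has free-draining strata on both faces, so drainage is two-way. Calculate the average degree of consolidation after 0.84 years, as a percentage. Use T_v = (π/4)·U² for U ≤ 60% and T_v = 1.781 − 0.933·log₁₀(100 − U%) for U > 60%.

Drainage path length: H_d = H/2 = 2.1 m (double drainage).
T_v = c_v·t/H_d² = 6.2×0.84/2.1² = 1.181.
T_v = 1.181 corresponds to the U > 60% branch:
U = 1 − 10^((1.781 − T_v)/0.933)/100 = 0.956

U ≈ 95.6 %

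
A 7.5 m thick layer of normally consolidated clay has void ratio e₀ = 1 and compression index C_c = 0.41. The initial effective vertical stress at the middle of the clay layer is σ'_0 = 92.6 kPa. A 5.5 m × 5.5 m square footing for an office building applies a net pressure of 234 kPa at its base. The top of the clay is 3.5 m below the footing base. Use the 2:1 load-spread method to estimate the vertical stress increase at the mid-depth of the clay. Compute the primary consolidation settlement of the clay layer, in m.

S_c ≈ 0.257 m

Mid-depth of clay below the footing base: z = 3.5 + 7.5/2 = 7.25 m.
Stress increase at mid-clay by the 2:1 spreading method:
Δσ = qBL/((B+z)(L+z)) = 234×5.5×5.5/((5.5+7.25)(5.5+7.25)) = 43.543 kPa
Final effective stress: σ'_f = σ'_0 + Δσ = 92.6 + 43.543 = 136.14 kPa.
Normally consolidated clay, so the full stress increment lies on the virgin compression line:
S_c = C_c·H/(1+e₀)·log₁₀(σ'_f/σ'_0) = 0.41×7.5/(1+1)×log₁₀(136.14/92.6)
    = 1.5375 × 0.16737 = 0.2573 m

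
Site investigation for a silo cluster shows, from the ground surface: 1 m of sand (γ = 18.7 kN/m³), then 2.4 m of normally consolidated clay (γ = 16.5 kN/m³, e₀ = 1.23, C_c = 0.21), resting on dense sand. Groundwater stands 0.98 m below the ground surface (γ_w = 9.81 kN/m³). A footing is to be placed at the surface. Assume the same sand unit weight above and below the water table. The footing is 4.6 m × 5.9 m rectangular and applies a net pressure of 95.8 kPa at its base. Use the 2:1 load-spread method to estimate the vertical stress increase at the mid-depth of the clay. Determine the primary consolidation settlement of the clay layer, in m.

Mid-depth of clay below the ground surface: z = 1 + 2.4/2 = 2.2 m.
Total vertical stress at mid-clay: σ_v = 18.7×1 + 16.5×1.2 = 38.5 kPa.
Pore pressure: u = 9.81×(2.2 − 0.98) = 11.968 kPa.
Initial effective stress: σ'_0 = σ_v − u = 38.5 − 11.968 = 26.532 kPa.
Stress increase at mid-clay by the 2:1 spreading method:
Δσ = qBL/((B+z)(L+z)) = 95.8×4.6×5.9/((4.6+2.2)(5.9+2.2)) = 47.204 kPa
Final effective stress: σ'_f = σ'_0 + Δσ = 26.532 + 47.204 = 73.736 kPa.
Normally consolidated clay, so the full stress increment lies on the virgin compression line:
S_c = C_c·H/(1+e₀)·log₁₀(σ'_f/σ'_0) = 0.21×2.4/(1+1.23)×log₁₀(73.736/26.532)
    = 0.22601 × 0.44391 = 0.1003 m

S_c ≈ 0.1 m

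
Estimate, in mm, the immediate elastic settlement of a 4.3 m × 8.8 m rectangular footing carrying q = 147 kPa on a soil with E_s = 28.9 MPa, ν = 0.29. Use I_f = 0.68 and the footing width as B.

Immediate (elastic) settlement: S_e = q·B·(1−ν²)/E_s · I_f.
E_s = 28.9 MPa = 28900 kPa.
S_e = 147 × 4.3 × (1 − 0.29²) / 28900 × 0.68
    = 147 × 4.3 × 0.9159 / 28900 × 0.68
    = 0.01362 m = 13.62 mm

S_e ≈ 13.6 mm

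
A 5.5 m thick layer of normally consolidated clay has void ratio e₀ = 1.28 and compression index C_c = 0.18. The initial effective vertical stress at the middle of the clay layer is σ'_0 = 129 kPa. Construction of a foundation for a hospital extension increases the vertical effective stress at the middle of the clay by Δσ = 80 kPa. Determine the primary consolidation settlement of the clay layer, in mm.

Final effective stress: σ'_f = σ'_0 + Δσ = 129 + 80 = 209 kPa.
Normally consolidated clay, so the full stress increment lies on the virgin compression line:
S_c = C_c·H/(1+e₀)·log₁₀(σ'_f/σ'_0) = 0.18×5.5/(1+1.28)×log₁₀(209/129)
    = 0.43421 × 0.20956 = 0.09099 m

S_c ≈ 91 mm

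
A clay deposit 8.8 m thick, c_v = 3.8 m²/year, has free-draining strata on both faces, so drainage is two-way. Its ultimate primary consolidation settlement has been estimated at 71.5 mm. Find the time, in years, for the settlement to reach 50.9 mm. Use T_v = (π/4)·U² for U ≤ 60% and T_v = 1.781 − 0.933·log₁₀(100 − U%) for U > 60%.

Drainage path length: H_d = H/2 = 4.4 m (double drainage).
U = S(t)/S_ult = 50.9/71.5 = 0.7119.
U > 60%: T_v = 1.781 − 0.933·log₁₀(100 − 71.189) = 0.41923.
t = T_v·H_d²/c_v = 0.41923×4.4²/3.8 = 2.136 years.

t ≈ 2.14 years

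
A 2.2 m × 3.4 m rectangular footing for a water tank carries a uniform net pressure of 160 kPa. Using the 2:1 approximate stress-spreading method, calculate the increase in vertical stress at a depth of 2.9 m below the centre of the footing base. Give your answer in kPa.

By the 2:1 method the load spreads at 1 horizontal : 2 vertical, so at depth z the loaded area has grown by z in each plan dimension:
Δσ = qBL/((B+z)(L+z)) = 160×2.2×3.4/((2.2+2.9)(3.4+2.9)) = 37.249 kPa

Δσ_z ≈ 37.2 kPa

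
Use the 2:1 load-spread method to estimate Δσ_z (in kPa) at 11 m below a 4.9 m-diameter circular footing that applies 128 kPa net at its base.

By the 2:1 method the load spreads at 1 horizontal : 2 vertical, so at depth z the loaded area has grown by z in each plan dimension:
Δσ ≈ qD²/(D+z)² = 128×4.9²/(4.9+11)² = 12.156 kPa

Δσ_z ≈ 12.2 kPa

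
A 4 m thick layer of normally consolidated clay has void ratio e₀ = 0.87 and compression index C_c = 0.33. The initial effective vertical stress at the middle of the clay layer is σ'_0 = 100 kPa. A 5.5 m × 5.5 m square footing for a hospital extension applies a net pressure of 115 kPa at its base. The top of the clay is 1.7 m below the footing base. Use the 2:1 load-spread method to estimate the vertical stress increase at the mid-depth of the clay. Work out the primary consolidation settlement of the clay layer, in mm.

Mid-depth of clay below the footing base: z = 1.7 + 4/2 = 3.7 m.
Stress increase at mid-clay by the 2:1 spreading method:
Δσ = qBL/((B+z)(L+z)) = 115×5.5×5.5/((5.5+3.7)(5.5+3.7)) = 41.101 kPa
Final effective stress: σ'_f = σ'_0 + Δσ = 100 + 41.101 = 141.1 kPa.
Normally consolidated clay, so the full stress increment lies on the virgin compression line:
S_c = C_c·H/(1+e₀)·log₁₀(σ'_f/σ'_0) = 0.33×4/(1+0.87)×log₁₀(141.1/100)
    = 0.70588 × 0.14953 = 0.1056 m

S_c ≈ 106 mm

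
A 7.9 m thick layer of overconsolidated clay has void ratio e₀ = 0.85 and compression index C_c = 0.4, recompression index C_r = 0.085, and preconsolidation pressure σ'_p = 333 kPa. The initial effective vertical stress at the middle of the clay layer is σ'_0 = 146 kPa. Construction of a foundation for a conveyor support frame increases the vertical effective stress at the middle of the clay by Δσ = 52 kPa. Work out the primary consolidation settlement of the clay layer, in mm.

Final effective stress: σ'_f = 146 + 52 = 198 kPa.
σ'_f = 198 ≤ σ'_p = 333 kPa, so the clay remains overconsolidated and only the recompression index applies:
S_c = C_r·H/(1+e₀)·log₁₀(σ'_f/σ'_0) = 0.085×7.9/1.85×log₁₀(198/146)
    = 0.36298 × 0.13231 = 0.04803 m

S_c ≈ 48 mm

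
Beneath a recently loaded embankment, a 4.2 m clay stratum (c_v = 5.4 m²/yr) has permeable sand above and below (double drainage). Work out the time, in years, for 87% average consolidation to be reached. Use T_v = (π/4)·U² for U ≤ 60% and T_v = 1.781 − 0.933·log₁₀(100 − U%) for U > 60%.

t ≈ 0.606 years

Drainage path length: H_d = H/2 = 2.1 m (double drainage).
U > 60%: T_v = 1.781 − 0.933·log₁₀(100 − 87) = 0.74169.
t = T_v·H_d²/c_v = 0.74169×2.1²/5.4 = 0.6057 years.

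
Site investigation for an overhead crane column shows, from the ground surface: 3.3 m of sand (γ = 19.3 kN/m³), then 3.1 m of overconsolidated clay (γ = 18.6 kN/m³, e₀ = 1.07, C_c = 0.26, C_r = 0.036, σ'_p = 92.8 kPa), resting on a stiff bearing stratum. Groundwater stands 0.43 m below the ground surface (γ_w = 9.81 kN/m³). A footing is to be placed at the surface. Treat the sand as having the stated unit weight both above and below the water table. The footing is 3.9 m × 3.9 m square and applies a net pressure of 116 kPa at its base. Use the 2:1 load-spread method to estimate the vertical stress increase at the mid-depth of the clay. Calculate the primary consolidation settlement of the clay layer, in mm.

Mid-depth of clay below the ground surface: z = 3.3 + 3.1/2 = 4.85 m.
Total vertical stress at mid-clay: σ_v = 19.3×3.3 + 18.6×1.55 = 92.52 kPa.
Pore pressure: u = 9.81×(4.85 − 0.43) = 43.36 kPa.
Initial effective stress: σ'_0 = σ_v − u = 92.52 − 43.36 = 49.16 kPa.
Stress increase at mid-clay by the 2:1 spreading method:
Δσ = qBL/((B+z)(L+z)) = 116×3.9×3.9/((3.9+4.85)(3.9+4.85)) = 23.045 kPa
Final effective stress: σ'_f = 49.16 + 23.045 = 72.205 kPa.
σ'_f = 72.205 ≤ σ'_p = 92.8 kPa, so the clay remains overconsolidated and only the recompression index applies:
S_c = C_r·H/(1+e₀)·log₁₀(σ'_f/σ'_0) = 0.036×3.1/2.07×log₁₀(72.205/49.16)
    = 0.053914 × 0.16696 = 0.009001 m

S_c ≈ 9 mm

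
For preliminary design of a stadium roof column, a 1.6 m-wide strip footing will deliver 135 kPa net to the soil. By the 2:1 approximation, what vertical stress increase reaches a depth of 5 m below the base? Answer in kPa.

By the 2:1 method the load spreads at 1 horizontal : 2 vertical, so at depth z the loaded area has grown by z in each plan dimension:
Δσ = qB/(B+z) = 135×1.6/(1.6+5) = 32.727 kPa

Δσ_z ≈ 32.7 kPa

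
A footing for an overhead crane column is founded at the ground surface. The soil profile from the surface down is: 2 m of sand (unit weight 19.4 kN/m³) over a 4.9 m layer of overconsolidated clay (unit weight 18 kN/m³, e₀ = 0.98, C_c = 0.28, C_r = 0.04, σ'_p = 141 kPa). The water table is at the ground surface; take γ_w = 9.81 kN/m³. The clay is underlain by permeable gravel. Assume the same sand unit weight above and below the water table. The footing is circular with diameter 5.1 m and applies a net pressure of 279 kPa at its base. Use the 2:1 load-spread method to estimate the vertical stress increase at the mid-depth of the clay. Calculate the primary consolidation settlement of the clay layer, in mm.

Mid-depth of clay below the ground surface: z = 2 + 4.9/2 = 4.45 m.
Total vertical stress at mid-clay: σ_v = 19.4×2 + 18×2.45 = 82.9 kPa.
Pore pressure: u = 9.81×(4.45 − 0) = 43.655 kPa.
Initial effective stress: σ'_0 = σ_v − u = 82.9 − 43.655 = 39.245 kPa.
Stress increase at mid-clay by the 2:1 spreading method:
Δσ ≈ qD²/(D+z)² = 279×5.1²/(5.1+4.45)² = 79.568 kPa
Final effective stress: σ'_f = 39.245 + 79.568 = 118.81 kPa.
σ'_f = 118.81 ≤ σ'_p = 141 kPa, so the clay remains overconsolidated and only the recompression index applies:
S_c = C_r·H/(1+e₀)·log₁₀(σ'_f/σ'_0) = 0.04×4.9/1.98×log₁₀(118.81/39.245)
    = 0.098988 × 0.48107 = 0.04762 m

S_c ≈ 47.6 mm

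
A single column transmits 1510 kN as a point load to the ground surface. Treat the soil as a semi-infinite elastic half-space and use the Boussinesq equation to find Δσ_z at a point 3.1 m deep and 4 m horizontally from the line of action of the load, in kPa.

Boussinesq vertical stress below a point load on an elastic half-space:
Δσ_z = 3P/(2πz²) · [1 + (r/z)²]^(−5/2)
r/z = 4/3.1 = 1.2903; [1+(r/z)²]^(−5/2) = 0.086255.
Δσ_z = 3×1510/(2π×3.1²) × 0.086255 = 75.023 × 0.086255 = 6.471 kPa

Δσ_z ≈ 6.47 kPa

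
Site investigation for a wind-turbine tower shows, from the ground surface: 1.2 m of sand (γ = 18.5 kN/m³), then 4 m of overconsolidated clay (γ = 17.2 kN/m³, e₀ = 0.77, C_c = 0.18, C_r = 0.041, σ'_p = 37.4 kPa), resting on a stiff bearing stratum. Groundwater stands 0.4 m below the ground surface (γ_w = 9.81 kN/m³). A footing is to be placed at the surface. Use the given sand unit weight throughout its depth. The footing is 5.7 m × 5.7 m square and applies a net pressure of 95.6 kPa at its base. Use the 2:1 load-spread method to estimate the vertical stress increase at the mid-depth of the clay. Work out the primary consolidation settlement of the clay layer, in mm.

Mid-depth of clay below the ground surface: z = 1.2 + 4/2 = 3.2 m.
Total vertical stress at mid-clay: σ_v = 18.5×1.2 + 17.2×2 = 56.6 kPa.
Pore pressure: u = 9.81×(3.2 − 0.4) = 27.468 kPa.
Initial effective stress: σ'_0 = σ_v − u = 56.6 − 27.468 = 29.132 kPa.
Stress increase at mid-clay by the 2:1 spreading method:
Δσ = qBL/((B+z)(L+z)) = 95.6×5.7×5.7/((5.7+3.2)(5.7+3.2)) = 39.213 kPa
Final effective stress: σ'_f = 29.132 + 39.213 = 68.345 kPa.
σ'_f = 68.345 > σ'_p = 37.4 kPa, so the stress path crosses the preconsolidation pressure — recompression up to σ'_p, then virgin compression beyond:
S_c = H/(1+e₀)·[C_r·log₁₀(σ'_p/σ'_0) + C_c·log₁₀(σ'_f/σ'_p)]
    = 4/1.77 × [0.041×log₁₀(37.4/29.132) + 0.18×log₁₀(68.345/37.4)]
    = 2.2599 × [0.0044486 + 0.04713] = 0.1166 m

S_c ≈ 117 mm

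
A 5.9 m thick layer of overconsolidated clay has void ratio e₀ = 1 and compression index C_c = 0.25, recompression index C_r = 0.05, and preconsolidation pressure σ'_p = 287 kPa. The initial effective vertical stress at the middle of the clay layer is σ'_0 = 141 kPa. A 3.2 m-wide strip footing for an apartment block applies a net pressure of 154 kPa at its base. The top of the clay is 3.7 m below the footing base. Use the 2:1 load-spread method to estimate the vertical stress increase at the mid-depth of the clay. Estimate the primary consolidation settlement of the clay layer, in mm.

Mid-depth of clay below the footing base: z = 3.7 + 5.9/2 = 6.65 m.
Stress increase at mid-clay by the 2:1 spreading method:
Δσ = qB/(B+z) = 154×3.2/(3.2+6.65) = 50.03 kPa
Final effective stress: σ'_f = 141 + 50.03 = 191.03 kPa.
σ'_f = 191.03 ≤ σ'_p = 287 kPa, so the clay remains overconsolidated and only the recompression index applies:
S_c = C_r·H/(1+e₀)·log₁₀(σ'_f/σ'_0) = 0.05×5.9/2×log₁₀(191.03/141)
    = 0.1475 × 0.13188 = 0.01945 m

S_c ≈ 19.5 mm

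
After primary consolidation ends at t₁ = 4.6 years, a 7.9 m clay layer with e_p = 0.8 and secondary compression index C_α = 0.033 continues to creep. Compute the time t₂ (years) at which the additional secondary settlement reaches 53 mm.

t₂ ≈ 10.7 years

S_s = C_α·H/(1+e_p)·log₁₀(t₂/t₁) ⇒ log₁₀(t₂/t₁) = S_s·(1+e_p)/(C_α·H).
log₁₀(t₂/t₁) = 0.053 × (1+0.8) / (0.033×7.9) = 0.3659
t₂ = t₁ × 10^0.3659 = 4.6 × 2.322 = 10.68 years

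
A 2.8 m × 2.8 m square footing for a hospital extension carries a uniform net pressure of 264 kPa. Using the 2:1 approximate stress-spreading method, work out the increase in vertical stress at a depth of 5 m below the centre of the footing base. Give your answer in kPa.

Δσ_z ≈ 34 kPa

By the 2:1 method the load spreads at 1 horizontal : 2 vertical, so at depth z the loaded area has grown by z in each plan dimension:
Δσ = qBL/((B+z)(L+z)) = 264×2.8×2.8/((2.8+5)(2.8+5)) = 34.02 kPa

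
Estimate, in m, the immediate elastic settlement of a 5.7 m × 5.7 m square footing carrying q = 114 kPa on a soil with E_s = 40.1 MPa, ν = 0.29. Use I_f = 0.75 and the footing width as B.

Immediate (elastic) settlement: S_e = q·B·(1−ν²)/E_s · I_f.
E_s = 40.1 MPa = 40100 kPa.
S_e = 114 × 5.7 × (1 − 0.29²) / 40100 × 0.75
    = 114 × 5.7 × 0.9159 / 40100 × 0.75
    = 0.01113 m

S_e ≈ 0.0111 m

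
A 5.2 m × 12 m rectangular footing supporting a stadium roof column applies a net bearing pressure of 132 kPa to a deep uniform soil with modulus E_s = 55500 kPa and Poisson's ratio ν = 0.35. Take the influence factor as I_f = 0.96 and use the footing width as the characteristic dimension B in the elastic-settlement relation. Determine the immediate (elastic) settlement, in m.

S_e ≈ 0.0104 m

Immediate (elastic) settlement: S_e = q·B·(1−ν²)/E_s · I_f.
S_e = 132 × 5.2 × (1 − 0.35²) / 55500 × 0.96
    = 132 × 5.2 × 0.8775 / 55500 × 0.96
    = 0.01042 m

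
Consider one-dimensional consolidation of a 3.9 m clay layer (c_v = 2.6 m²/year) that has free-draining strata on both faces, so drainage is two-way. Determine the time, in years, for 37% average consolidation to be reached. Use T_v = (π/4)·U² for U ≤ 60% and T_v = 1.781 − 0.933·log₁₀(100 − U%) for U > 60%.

Drainage path length: H_d = H/2 = 1.95 m (double drainage).
U ≤ 60%: T_v = (π/4)·U² = (π/4)×0.37² = 0.10752.
t = T_v·H_d²/c_v = 0.10752×1.95²/2.6 = 0.1572 years.

t ≈ 0.157 years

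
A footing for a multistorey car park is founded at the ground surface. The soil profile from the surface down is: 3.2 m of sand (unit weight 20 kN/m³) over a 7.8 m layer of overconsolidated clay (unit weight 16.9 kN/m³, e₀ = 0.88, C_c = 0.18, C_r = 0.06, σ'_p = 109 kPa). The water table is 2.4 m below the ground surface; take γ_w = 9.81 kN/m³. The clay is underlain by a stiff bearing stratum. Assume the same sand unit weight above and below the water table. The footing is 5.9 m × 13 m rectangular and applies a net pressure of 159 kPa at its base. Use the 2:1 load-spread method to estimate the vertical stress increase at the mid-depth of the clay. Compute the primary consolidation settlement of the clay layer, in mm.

Mid-depth of clay below the ground surface: z = 3.2 + 7.8/2 = 7.1 m.
Total vertical stress at mid-clay: σ_v = 20×3.2 + 16.9×3.9 = 129.91 kPa.
Pore pressure: u = 9.81×(7.1 − 2.4) = 46.107 kPa.
Initial effective stress: σ'_0 = σ_v − u = 129.91 − 46.107 = 83.803 kPa.
Stress increase at mid-clay by the 2:1 spreading method:
Δσ = qBL/((B+z)(L+z)) = 159×5.9×13/((5.9+7.1)(13+7.1)) = 46.672 kPa
Final effective stress: σ'_f = 83.803 + 46.672 = 130.47 kPa.
σ'_f = 130.47 > σ'_p = 109 kPa, so the stress path crosses the preconsolidation pressure — recompression up to σ'_p, then virgin compression beyond:
S_c = H/(1+e₀)·[C_r·log₁₀(σ'_p/σ'_0) + C_c·log₁₀(σ'_f/σ'_p)]
    = 7.8/1.88 × [0.06×log₁₀(109/83.803) + 0.18×log₁₀(130.47/109)]
    = 4.1489 × [0.00685 + 0.014055] = 0.08673 m

S_c ≈ 86.7 mm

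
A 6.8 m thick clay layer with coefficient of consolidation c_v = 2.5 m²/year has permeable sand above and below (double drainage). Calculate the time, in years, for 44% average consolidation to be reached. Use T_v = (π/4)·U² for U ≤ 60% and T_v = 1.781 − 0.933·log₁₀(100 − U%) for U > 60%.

t ≈ 0.703 years

Drainage path length: H_d = H/2 = 3.4 m (double drainage).
U ≤ 60%: T_v = (π/4)·U² = (π/4)×0.44² = 0.15205.
t = T_v·H_d²/c_v = 0.15205×3.4²/2.5 = 0.7031 years.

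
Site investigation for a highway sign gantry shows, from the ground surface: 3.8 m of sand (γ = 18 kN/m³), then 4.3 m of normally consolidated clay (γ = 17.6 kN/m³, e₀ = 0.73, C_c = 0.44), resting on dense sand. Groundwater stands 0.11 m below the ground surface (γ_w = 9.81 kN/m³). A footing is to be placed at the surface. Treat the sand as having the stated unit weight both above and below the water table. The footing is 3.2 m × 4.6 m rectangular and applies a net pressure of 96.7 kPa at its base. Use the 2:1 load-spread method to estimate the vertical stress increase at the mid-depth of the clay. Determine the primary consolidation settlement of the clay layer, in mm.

Mid-depth of clay below the ground surface: z = 3.8 + 4.3/2 = 5.95 m.
Total vertical stress at mid-clay: σ_v = 18×3.8 + 17.6×2.15 = 106.24 kPa.
Pore pressure: u = 9.81×(5.95 − 0.11) = 57.29 kPa.
Initial effective stress: σ'_0 = σ_v − u = 106.24 − 57.29 = 48.95 kPa.
Stress increase at mid-clay by the 2:1 spreading method:
Δσ = qBL/((B+z)(L+z)) = 96.7×3.2×4.6/((3.2+5.95)(4.6+5.95)) = 14.746 kPa
Final effective stress: σ'_f = σ'_0 + Δσ = 48.95 + 14.746 = 63.696 kPa.
Normally consolidated clay, so the full stress increment lies on the virgin compression line:
S_c = C_c·H/(1+e₀)·log₁₀(σ'_f/σ'_0) = 0.44×4.3/(1+0.73)×log₁₀(63.696/48.95)
    = 1.0936 × 0.11436 = 0.1251 m

S_c ≈ 125 mm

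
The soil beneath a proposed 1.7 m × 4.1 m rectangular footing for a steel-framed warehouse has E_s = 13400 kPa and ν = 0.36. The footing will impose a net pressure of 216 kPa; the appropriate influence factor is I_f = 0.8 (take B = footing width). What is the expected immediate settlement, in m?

Immediate (elastic) settlement: S_e = q·B·(1−ν²)/E_s · I_f.
S_e = 216 × 1.7 × (1 − 0.36²) / 13400 × 0.8
    = 216 × 1.7 × 0.8704 / 13400 × 0.8
    = 0.01908 m

S_e ≈ 0.0191 m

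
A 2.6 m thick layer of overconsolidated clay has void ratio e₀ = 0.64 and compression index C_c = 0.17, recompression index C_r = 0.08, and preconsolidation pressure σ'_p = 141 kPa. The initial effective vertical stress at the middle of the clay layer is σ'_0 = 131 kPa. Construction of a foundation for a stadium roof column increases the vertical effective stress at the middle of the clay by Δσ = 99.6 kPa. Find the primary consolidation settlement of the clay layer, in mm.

S_c ≈ 61.6 mm

Final effective stress: σ'_f = 131 + 99.6 = 230.6 kPa.
σ'_f = 230.6 > σ'_p = 141 kPa, so the stress path crosses the preconsolidation pressure — recompression up to σ'_p, then virgin compression beyond:
S_c = H/(1+e₀)·[C_r·log₁₀(σ'_p/σ'_0) + C_c·log₁₀(σ'_f/σ'_p)]
    = 2.6/1.64 × [0.08×log₁₀(141/131) + 0.17×log₁₀(230.6/141)]
    = 1.5854 × [0.0025558 + 0.036319] = 0.06163 m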